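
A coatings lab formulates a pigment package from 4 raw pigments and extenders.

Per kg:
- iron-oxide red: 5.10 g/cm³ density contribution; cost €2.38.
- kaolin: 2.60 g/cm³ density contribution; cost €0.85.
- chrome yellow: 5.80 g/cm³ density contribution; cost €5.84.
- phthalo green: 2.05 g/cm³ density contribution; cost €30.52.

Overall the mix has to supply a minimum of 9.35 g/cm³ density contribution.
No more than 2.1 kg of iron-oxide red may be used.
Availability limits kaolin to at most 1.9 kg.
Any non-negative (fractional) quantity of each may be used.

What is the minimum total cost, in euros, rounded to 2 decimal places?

This is a linear program. Let x1 = kg of iron-oxide red, x2 = kg of kaolin, x3 = kg of chrome yellow, x4 = kg of phthalo green.
Minimize 2.38x1 + 0.85x2 + 5.84x3 + 30.52x4 subject to:
  5.1x1 + 2.6x2 + 5.8x3 + 2.05x4 ≥ 9.35   (density contribution)
  x1 ≤ 2.1
  x2 ≤ 1.9
  x1, x2, x3, x4 ≥ 0.
The optimal basis is {iron-oxide red, kaolin}; chrome yellow, phthalo green drop out. Binding constraints: density contribution and the kaolin cap.
That vertex is x1 = 0.8647, x2 = 1.9.
Total cost: 2.38·0.8647 + 0.85·1.9 = 3.6730.

€3.67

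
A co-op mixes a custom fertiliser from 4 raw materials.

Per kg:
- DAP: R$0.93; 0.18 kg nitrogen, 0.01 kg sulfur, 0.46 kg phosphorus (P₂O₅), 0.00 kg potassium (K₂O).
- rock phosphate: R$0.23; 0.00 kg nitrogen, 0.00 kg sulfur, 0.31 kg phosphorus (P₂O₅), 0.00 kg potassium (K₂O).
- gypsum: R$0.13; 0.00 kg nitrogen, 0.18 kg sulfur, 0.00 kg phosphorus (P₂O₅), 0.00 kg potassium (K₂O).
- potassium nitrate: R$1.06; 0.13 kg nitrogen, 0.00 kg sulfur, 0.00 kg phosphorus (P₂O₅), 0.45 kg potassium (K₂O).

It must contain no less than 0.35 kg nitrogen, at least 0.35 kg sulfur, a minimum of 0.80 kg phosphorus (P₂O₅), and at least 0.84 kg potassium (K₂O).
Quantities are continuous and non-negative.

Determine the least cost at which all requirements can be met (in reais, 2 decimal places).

R$3.17

Set it up as a linear program. Let x1 = kg of DAP, x2 = kg of rock phosphate, x3 = kg of gypsum, x4 = kg of potassium nitrate.
min 0.93x1 + 0.23x2 + 0.13x3 + 1.06x4 s.t.:
  0.18x1 + 0.13x4 ≥ 0.35   (nitrogen)
  0.01x1 + 0.18x3 ≥ 0.35   (sulfur)
  0.46x1 + 0.31x2 ≥ 0.8   (phosphorus (P₂O₅))
  0.45x4 ≥ 0.84   (potassium (K₂O))
  x1, x2, x3, x4 ≥ 0.
All 4 inputs are positive at the optimum. Binding constraints: nitrogen, sulfur, phosphorus (P₂O₅), potassium (K₂O).
That vertex is x1 = 0.5963, x2 = 1.696, x3 = 1.911, x4 = 1.867.
Hence cost = 0.93·0.5963 + 0.23·1.696 + 0.13·1.911 + 1.06·1.867 = R$3.1721.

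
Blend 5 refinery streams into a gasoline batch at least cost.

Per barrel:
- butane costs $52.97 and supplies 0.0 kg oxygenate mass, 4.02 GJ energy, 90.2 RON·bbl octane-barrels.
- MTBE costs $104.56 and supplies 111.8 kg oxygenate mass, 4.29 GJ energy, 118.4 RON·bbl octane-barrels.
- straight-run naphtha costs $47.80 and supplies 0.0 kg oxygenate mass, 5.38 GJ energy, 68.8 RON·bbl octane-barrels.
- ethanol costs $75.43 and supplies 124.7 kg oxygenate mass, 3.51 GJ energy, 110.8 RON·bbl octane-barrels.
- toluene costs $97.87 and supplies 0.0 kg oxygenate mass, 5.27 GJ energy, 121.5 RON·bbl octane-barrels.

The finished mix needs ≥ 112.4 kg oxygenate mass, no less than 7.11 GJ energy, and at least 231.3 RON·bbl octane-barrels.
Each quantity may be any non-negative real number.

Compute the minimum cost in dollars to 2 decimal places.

$145.17

Let x1 = barrels of butane, x2 = barrels of MTBE, x3 = barrels of straight-run naphtha, x4 = barrels of ethanol, x5 = barrels of toluene.
Minimize 52.97x1 + 104.56x2 + 47.8x3 + 75.43x4 + 97.87x5 with:
  111.8x2 + 124.7x4 ≥ 112.4   (oxygenate mass)
  4.02x1 + 4.29x2 + 5.38x3 + 3.51x4 + 5.27x5 ≥ 7.11   (energy)
  90.2x1 + 118.4x2 + 68.8x3 + 110.8x4 + 121.5x5 ≥ 231.3   (octane-barrels)
  x1, x2, x3, x4, x5 ≥ 0.
The minimum-cost mix takes nothing from MTBE, straight-run naphtha, toluene — only butane, ethanol. The oxygenate mass and octane-barrels requirements are met with equality.
Solving gives x1 = 1.457, x4 = 0.9014.
Objective = 52.97·1.457 + 75.43·0.9014 = 145.1699.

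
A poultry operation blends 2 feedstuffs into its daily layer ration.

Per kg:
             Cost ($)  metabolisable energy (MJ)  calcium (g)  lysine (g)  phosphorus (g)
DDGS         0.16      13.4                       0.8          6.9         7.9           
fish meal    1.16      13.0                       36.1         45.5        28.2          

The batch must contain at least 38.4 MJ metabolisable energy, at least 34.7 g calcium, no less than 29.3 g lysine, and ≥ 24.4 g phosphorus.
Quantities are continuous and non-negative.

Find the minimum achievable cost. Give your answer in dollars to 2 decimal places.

Treat it as an LP. Let x1 = kg of DDGS, x2 = kg of fish meal.
Minimize 0.16x1 + 1.16x2 with:
  13.4x1 + 13x2 ≥ 38.4   (metabolisable energy)
  0.8x1 + 36.1x2 ≥ 34.7   (calcium)
  6.9x1 + 45.5x2 ≥ 29.3   (lysine)
  7.9x1 + 28.2x2 ≥ 24.4   (phosphorus)
  x1, x2 ≥ 0.
Both inputs are positive at the optimum. There the metabolisable energy and calcium constraints are tight.
Solving gives x1 = 1.976, x2 = 0.9174.
Total cost: 0.16·1.976 + 1.16·0.9174 = 1.3803.

$1.38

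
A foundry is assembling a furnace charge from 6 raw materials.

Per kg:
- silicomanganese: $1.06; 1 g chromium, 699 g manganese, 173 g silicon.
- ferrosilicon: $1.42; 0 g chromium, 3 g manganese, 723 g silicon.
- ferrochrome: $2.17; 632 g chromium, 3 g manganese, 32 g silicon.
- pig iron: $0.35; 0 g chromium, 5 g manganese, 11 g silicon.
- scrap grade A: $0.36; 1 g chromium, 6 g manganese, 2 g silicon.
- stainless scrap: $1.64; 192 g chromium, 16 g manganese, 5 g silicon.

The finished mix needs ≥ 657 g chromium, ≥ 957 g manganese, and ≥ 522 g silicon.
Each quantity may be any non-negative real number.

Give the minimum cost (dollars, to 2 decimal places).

Let x1 = kg of silicomanganese, x2 = kg of ferrosilicon, x3 = kg of ferrochrome, x4 = kg of pig iron, x5 = kg of scrap grade A, x6 = kg of stainless scrap.
Minimise 1.06x1 + 1.42x2 + 2.17x3 + 0.35x4 + 0.36x5 + 1.64x6 subject to:
  1x1 + 632x3 + 1x5 + 192x6 ≥ 657   (chromium)
  699x1 + 3x2 + 3x3 + 5x4 + 6x5 + 16x6 ≥ 957   (manganese)
  173x1 + 723x2 + 32x3 + 11x4 + 2x5 + 5x6 ≥ 522   (silicon)
  x1, x2, x3, x4, x5, x6 ≥ 0.
The minimum-cost mix takes nothing from pig iron, scrap grade A, stainless scrap — only silicomanganese, ferrosilicon, ferrochrome. Binding constraints: chromium, manganese, silicon.
Optimal quantities: silicomanganese = 1.363 kg, ferrosilicon = 0.3499 kg, ferrochrome = 1.037 kg.
Total cost: 1.06·1.363 + 1.42·0.3499 + 2.17·1.037 = 4.1919.

$4.19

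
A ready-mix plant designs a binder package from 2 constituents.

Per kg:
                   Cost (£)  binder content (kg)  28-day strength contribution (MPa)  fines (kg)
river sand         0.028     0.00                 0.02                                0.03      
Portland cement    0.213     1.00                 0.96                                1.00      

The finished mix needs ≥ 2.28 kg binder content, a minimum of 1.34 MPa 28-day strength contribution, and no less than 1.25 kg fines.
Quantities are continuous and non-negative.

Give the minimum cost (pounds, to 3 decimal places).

Let x1 = kg of river sand, x2 = kg of Portland cement.
Minimise 0.028x1 + 0.213x2 s.t.:
  1x2 ≥ 2.28   (binder content)
  0.02x1 + 0.96x2 ≥ 1.34   (28-day strength contribution)
  0.03x1 + 1x2 ≥ 1.25   (fines)
  x1, x2 ≥ 0.
The optimal basis is {Portland cement}; river sand drops out. There the binder content constraint is tight.
So Portland cement = 2.28 kg.
Hence cost = 0.213·2.28 = £0.48564.

£0.486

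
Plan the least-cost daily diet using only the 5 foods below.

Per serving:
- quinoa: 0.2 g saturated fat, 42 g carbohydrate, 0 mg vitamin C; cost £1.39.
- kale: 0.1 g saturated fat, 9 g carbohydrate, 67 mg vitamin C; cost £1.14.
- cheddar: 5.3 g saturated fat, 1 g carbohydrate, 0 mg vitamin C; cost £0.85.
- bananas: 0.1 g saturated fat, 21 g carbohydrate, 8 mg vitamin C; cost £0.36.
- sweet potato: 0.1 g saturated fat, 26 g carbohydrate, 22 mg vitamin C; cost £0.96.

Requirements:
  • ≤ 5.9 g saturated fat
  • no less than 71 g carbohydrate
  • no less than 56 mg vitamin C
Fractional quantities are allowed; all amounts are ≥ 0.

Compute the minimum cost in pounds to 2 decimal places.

£1.67

This is a linear program. Let x1 = servings of quinoa, x2 = servings of kale, x3 = servings of cheddar, x4 = servings of bananas, x5 = servings of sweet potato.
min 1.39x1 + 1.14x2 + 0.85x3 + 0.36x4 + 0.96x5 subject to:
  0.2x1 + 0.1x2 + 5.3x3 + 0.1x4 + 0.1x5 ≤ 5.9   (saturated fat)
  42x1 + 9x2 + 1x3 + 21x4 + 26x5 ≥ 71   (carbohydrate)
  67x2 + 8x4 + 22x5 ≥ 56   (vitamin C)
  x1, x2, x3, x4, x5 ≥ 0.
The cheapest feasible vertex uses only kale, bananas; quinoa, cheddar, sweet potato are not used. There the carbohydrate and vitamin C constraints are tight.
So kale = 0.4554 servings, bananas = 3.186 servings.
Hence cost = 1.14·0.4554 + 0.36·3.186 = £1.6661.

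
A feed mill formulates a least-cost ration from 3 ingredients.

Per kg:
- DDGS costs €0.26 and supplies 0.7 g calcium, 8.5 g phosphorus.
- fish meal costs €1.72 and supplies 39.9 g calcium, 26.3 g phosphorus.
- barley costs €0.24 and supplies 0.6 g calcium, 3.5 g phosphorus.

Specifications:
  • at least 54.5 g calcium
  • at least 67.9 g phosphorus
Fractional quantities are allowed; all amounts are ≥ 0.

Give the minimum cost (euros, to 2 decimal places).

€3.26

Set it up as a linear program. Let x1 = kg of DDGS, x2 = kg of fish meal, x3 = kg of barley.
min 0.26x1 + 1.72x2 + 0.24x3 subject to:
  0.7x1 + 39.9x2 + 0.6x3 ≥ 54.5   (calcium)
  8.5x1 + 26.3x2 + 3.5x3 ≥ 67.9   (phosphorus)
  x1, x2, x3 ≥ 0.
The cheapest feasible vertex uses only DDGS, fish meal; barley is not used. There the calcium and phosphorus constraints are tight.
Solving gives x1 = 3.978, x2 = 1.296.
Cost = 0.26·3.978 + 1.72·1.296 = 3.2634.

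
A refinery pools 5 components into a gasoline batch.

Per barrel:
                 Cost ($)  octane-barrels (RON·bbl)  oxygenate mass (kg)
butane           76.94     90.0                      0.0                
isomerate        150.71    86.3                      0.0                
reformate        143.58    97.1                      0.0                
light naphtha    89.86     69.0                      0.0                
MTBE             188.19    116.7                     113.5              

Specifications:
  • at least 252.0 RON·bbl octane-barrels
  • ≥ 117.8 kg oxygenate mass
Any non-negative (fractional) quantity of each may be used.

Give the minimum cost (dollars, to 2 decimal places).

$307.21

Set it up as a linear program. Let x1 = barrels of butane, x2 = barrels of isomerate, x3 = barrels of reformate, x4 = barrels of light naphtha, x5 = barrels of MTBE.
Minimise 76.94x1 + 150.71x2 + 143.58x3 + 89.86x4 + 188.19x5 subject to:
  90x1 + 86.3x2 + 97.1x3 + 69x4 + 116.7x5 ≥ 252   (octane-barrels)
  113.5x5 ≥ 117.8   (oxygenate mass)
  x1, x2, x3, x4, x5 ≥ 0.
The optimal basis is {butane, MTBE}; isomerate, reformate, light naphtha drop out. There the octane-barrels and oxygenate mass constraints are tight.
Solving gives x1 = 1.454, x5 = 1.038.
Hence cost = 76.94·1.454 + 188.19·1.038 = $307.2120.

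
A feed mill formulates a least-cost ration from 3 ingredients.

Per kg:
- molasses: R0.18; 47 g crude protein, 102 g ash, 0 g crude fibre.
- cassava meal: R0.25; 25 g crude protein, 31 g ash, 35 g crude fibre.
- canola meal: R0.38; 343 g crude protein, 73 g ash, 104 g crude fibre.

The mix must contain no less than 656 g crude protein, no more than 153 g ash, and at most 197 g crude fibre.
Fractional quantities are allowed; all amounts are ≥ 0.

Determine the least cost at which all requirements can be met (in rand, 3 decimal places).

Set it up as a linear program. Let x1 = kg of molasses, x2 = kg of cassava meal, x3 = kg of canola meal.
min 0.18x1 + 0.25x2 + 0.38x3 with:
  47x1 + 25x2 + 343x3 ≥ 656   (crude protein)
  102x1 + 31x2 + 73x3 ≤ 153   (ash)
  35x2 + 104x3 ≤ 197   (crude fibre)
  x1, x2, x3 ≥ 0.
The optimal basis is {molasses, canola meal}; cassava meal drops out. There the crude protein and crude fibre constraints are tight.
So molasses = 0.1336 kg, canola meal = 1.894 kg.
Hence cost = 0.18·0.1336 + 0.38·1.894 = R0.74377.

R0.744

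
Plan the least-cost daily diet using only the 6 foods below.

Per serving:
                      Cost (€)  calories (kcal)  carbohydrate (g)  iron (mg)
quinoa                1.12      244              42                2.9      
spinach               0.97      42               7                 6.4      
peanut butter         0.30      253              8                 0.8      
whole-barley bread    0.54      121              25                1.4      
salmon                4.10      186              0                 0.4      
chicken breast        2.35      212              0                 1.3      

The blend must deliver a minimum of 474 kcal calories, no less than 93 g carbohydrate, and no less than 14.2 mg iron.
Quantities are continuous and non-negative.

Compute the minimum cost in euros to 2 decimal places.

€3.24

Let x1 = servings of quinoa, x2 = servings of spinach, x3 = servings of peanut butter, x4 = servings of whole-barley bread, x5 = servings of salmon, x6 = servings of chicken breast.
Minimise 1.12x1 + 0.97x2 + 0.3x3 + 0.54x4 + 4.1x5 + 2.35x6 subject to:
  244x1 + 42x2 + 253x3 + 121x4 + 186x5 + 212x6 ≥ 474   (calories)
  42x1 + 7x2 + 8x3 + 25x4 ≥ 93   (carbohydrate)
  2.9x1 + 6.4x2 + 0.8x3 + 1.4x4 + 0.4x5 + 1.3x6 ≥ 14.2   (iron)
  x1, x2, x3, x4, x5, x6 ≥ 0.
The optimal basis is {spinach, peanut butter, whole-barley bread}; quinoa, salmon, chicken breast drop out. The calories, carbohydrate, iron requirements are met with equality.
So spinach = 1.493 servings, peanut butter = 0.05485 servings, whole-barley bread = 3.284 servings.
Hence cost = 0.97·1.493 + 0.3·0.05485 + 0.54·3.284 = €3.2380.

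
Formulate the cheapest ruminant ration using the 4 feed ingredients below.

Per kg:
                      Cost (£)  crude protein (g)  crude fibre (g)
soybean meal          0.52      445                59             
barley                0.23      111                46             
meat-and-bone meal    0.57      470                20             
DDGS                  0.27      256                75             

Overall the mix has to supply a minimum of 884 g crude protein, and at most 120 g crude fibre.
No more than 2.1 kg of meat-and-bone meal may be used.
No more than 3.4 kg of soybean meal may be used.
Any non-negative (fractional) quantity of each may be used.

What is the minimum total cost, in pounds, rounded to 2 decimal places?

£1.02

This is a linear program. Let x1 = kg of soybean meal, x2 = kg of barley, x3 = kg of meat-and-bone meal, x4 = kg of DDGS.
Minimize 0.52x1 + 0.23x2 + 0.57x3 + 0.27x4 s.t.:
  445x1 + 111x2 + 470x3 + 256x4 ≥ 884   (crude protein)
  59x1 + 46x2 + 20x3 + 75x4 ≤ 120   (crude fibre)
  x3 ≤ 2.1
  x1 ≤ 3.4
  x1, x2, x3, x4 ≥ 0.
The optimal basis is {meat-and-bone meal, DDGS}; soybean meal, barley drop out. The crude protein and crude fibre requirements are met with equality.
That vertex is x3 = 1.181, x4 = 1.285.
Hence cost = 0.57·1.181 + 0.27·1.285 = £1.0201.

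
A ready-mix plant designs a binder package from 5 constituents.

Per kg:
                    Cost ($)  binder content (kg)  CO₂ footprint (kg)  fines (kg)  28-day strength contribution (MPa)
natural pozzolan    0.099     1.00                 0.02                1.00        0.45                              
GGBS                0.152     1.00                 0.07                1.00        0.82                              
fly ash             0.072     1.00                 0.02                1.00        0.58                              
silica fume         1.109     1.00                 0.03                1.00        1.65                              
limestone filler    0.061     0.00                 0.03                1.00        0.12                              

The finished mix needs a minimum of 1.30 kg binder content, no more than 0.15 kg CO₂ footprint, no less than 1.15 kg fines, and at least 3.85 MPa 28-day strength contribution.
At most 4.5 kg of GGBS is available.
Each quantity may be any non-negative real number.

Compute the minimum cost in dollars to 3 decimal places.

This is a linear program. Let x1 = kg of natural pozzolan, x2 = kg of GGBS, x3 = kg of fly ash, x4 = kg of silica fume, x5 = kg of limestone filler.
Minimize 0.099x1 + 0.152x2 + 0.072x3 + 1.109x4 + 0.061x5 with:
  1x1 + 1x2 + 1x3 + 1x4 ≥ 1.3   (binder content)
  0.02x1 + 0.07x2 + 0.02x3 + 0.03x4 + 0.03x5 ≤ 0.15   (CO₂ footprint)
  1x1 + 1x2 + 1x3 + 1x4 + 1x5 ≥ 1.15   (fines)
  0.45x1 + 0.82x2 + 0.58x3 + 1.65x4 + 0.12x5 ≥ 3.85   (28-day strength contribution)
  x2 ≤ 4.5
  x1, x2, x3, x4, x5 ≥ 0.
At the optimum only fly ash is positive (natural pozzolan, GGBS, silica fume, limestone filler = 0). There the 28-day strength contribution constraint is tight.
That vertex is x3 = 6.638.
Total cost: 0.072·6.638 = 0.47794.

$0.478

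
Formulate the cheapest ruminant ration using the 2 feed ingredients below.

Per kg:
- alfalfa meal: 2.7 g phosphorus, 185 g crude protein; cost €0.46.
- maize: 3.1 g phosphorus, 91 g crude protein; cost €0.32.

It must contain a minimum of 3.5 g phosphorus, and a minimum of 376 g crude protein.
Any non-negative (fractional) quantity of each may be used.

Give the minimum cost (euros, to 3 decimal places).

Let x1 = kg of alfalfa meal, x2 = kg of maize.
Minimise 0.46x1 + 0.32x2 with:
  2.7x1 + 3.1x2 ≥ 3.5   (phosphorus)
  185x1 + 91x2 ≥ 376   (crude protein)
  x1, x2 ≥ 0.
At the optimum only alfalfa meal is positive (maize = 0). The crude protein requirement is met with equality.
That vertex is x1 = 2.032.
Cost = 0.46·2.032 = 0.93472.

€0.935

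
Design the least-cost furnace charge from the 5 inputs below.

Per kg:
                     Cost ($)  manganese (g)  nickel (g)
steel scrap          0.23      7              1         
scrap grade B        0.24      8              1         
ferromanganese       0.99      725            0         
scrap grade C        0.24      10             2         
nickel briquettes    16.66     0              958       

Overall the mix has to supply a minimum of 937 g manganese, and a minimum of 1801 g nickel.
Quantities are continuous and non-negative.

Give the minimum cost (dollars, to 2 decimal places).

Let x1 = kg of steel scrap, x2 = kg of scrap grade B, x3 = kg of ferromanganese, x4 = kg of scrap grade C, x5 = kg of nickel briquettes.
Minimise 0.23x1 + 0.24x2 + 0.99x3 + 0.24x4 + 16.66x5 subject to:
  7x1 + 8x2 + 725x3 + 10x4 ≥ 937   (manganese)
  1x1 + 1x2 + 2x4 + 958x5 ≥ 1801   (nickel)
  x1, x2, x3, x4, x5 ≥ 0.
The minimum-cost mix takes nothing from steel scrap, scrap grade B, scrap grade C — only ferromanganese, nickel briquettes. Binding constraints: manganese and nickel.
Optimal quantities: ferromanganese = 1.292 kg, nickel briquettes = 1.88 kg.
Objective = 0.99·1.292 + 16.66·1.88 = 32.5999.

$32.60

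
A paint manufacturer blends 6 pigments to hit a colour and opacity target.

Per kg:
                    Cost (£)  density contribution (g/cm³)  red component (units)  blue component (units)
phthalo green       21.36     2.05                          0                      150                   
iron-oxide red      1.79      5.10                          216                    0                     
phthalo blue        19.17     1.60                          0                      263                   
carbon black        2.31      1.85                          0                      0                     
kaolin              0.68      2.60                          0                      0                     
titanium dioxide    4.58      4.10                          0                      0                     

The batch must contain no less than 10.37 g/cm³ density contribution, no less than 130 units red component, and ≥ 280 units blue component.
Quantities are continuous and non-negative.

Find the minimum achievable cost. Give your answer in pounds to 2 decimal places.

£22.95

Set it up as a linear program. Let x1 = kg of phthalo green, x2 = kg of iron-oxide red, x3 = kg of phthalo blue, x4 = kg of carbon black, x5 = kg of kaolin, x6 = kg of titanium dioxide.
min 21.36x1 + 1.79x2 + 19.17x3 + 2.31x4 + 0.68x5 + 4.58x6 with:
  2.05x1 + 5.1x2 + 1.6x3 + 1.85x4 + 2.6x5 + 4.1x6 ≥ 10.37   (density contribution)
  216x2 ≥ 130   (red component)
  150x1 + 263x3 ≥ 280   (blue component)
  x1, x2, x3, x4, x5, x6 ≥ 0.
The minimum-cost mix takes nothing from phthalo green, carbon black, titanium dioxide — only iron-oxide red, phthalo blue, kaolin. There the density contribution, red component, blue component constraints are tight.
Optimal quantities: iron-oxide red = 0.60185 kg, phthalo blue = 1.0646 kg, kaolin = 2.1527 kg.
Hence cost = 1.79·0.60185 + 19.17·1.0646 + 0.68·2.1527 = £22.9495.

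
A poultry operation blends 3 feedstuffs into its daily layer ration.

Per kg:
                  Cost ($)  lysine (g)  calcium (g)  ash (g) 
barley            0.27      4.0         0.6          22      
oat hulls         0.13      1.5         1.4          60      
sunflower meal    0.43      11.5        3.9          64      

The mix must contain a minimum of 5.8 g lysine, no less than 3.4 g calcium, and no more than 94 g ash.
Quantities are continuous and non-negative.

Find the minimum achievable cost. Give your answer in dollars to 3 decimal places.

Let x1 = kg of barley, x2 = kg of oat hulls, x3 = kg of sunflower meal.
Minimise 0.27x1 + 0.13x2 + 0.43x3 with:
  4x1 + 1.5x2 + 11.5x3 ≥ 5.8   (lysine)
  0.6x1 + 1.4x2 + 3.9x3 ≥ 3.4   (calcium)
  22x1 + 60x2 + 64x3 ≤ 94   (ash)
  x1, x2, x3 ≥ 0.
The cheapest feasible vertex uses only oat hulls, sunflower meal; barley is not used. Binding constraints: calcium and ash.
That vertex is x2 = 1.032, x3 = 0.5014.
Total cost: 0.13·1.032 + 0.43·0.5014 = 0.34976.

$0.350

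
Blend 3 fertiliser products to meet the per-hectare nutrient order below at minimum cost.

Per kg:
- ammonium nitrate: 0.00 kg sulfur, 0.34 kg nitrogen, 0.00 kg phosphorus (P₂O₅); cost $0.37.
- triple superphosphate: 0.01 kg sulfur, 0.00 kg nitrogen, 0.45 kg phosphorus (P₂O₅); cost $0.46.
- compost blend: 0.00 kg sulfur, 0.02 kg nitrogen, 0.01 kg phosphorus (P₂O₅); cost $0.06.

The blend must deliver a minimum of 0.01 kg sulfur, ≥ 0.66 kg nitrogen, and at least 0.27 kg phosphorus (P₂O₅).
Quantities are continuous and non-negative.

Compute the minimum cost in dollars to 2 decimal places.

$1.18

Let x1 = kg of ammonium nitrate, x2 = kg of triple superphosphate, x3 = kg of compost blend.
Minimize 0.37x1 + 0.46x2 + 0.06x3 s.t.:
  0.01x2 ≥ 0.01   (sulfur)
  0.34x1 + 0.02x3 ≥ 0.66   (nitrogen)
  0.45x2 + 0.01x3 ≥ 0.27   (phosphorus (P₂O₅))
  x1, x2, x3 ≥ 0.
The optimal basis is {ammonium nitrate, triple superphosphate}; compost blend drops out. The sulfur and nitrogen requirements are met with equality.
Optimal quantities: ammonium nitrate = 1.941 kg, triple superphosphate = 1 kg.
Objective = 0.37·1.941 + 0.46·1 = 1.1782.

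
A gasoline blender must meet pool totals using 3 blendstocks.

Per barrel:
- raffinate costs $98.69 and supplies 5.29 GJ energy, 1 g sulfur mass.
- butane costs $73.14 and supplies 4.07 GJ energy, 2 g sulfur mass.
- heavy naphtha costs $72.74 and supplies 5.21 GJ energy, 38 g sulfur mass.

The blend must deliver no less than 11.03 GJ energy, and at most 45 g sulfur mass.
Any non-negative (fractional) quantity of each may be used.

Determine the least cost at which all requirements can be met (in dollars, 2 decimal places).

Let x1 = barrels of raffinate, x2 = barrels of butane, x3 = barrels of heavy naphtha.
Minimize 98.69x1 + 73.14x2 + 72.74x3 subject to:
  5.29x1 + 4.07x2 + 5.21x3 ≥ 11.03   (energy)
  1x1 + 2x2 + 38x3 ≤ 45   (sulfur mass)
  x1, x2, x3 ≥ 0.
At the optimum only butane, heavy naphtha are positive (raffinate = 0). The energy and sulfur mass requirements are met with equality.
Optimal quantities: butane = 1.28044 barrels, heavy naphtha = 1.11682 barrels.
Objective = 73.14·1.28044 + 72.74·1.11682 = 174.8889.

$174.89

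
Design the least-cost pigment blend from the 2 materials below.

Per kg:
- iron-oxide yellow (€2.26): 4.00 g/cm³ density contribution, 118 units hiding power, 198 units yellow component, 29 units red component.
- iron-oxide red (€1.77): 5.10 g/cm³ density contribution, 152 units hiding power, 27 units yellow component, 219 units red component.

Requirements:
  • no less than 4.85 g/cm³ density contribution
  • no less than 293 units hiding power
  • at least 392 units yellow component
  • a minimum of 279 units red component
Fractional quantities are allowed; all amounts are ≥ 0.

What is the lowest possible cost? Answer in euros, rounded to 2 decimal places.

Let x1 = kg of iron-oxide yellow, x2 = kg of iron-oxide red.
Minimize 2.26x1 + 1.77x2 subject to:
  4x1 + 5.1x2 ≥ 4.85   (density contribution)
  118x1 + 152x2 ≥ 293   (hiding power)
  198x1 + 27x2 ≥ 392   (yellow component)
  29x1 + 219x2 ≥ 279   (red component)
  x1, x2 ≥ 0.
Both inputs are positive at the optimum. Binding constraints: yellow component and red component.
Solving gives x1 = 1.839, x2 = 1.03.
Objective = 2.26·1.839 + 1.77·1.03 = 5.9792.

€5.98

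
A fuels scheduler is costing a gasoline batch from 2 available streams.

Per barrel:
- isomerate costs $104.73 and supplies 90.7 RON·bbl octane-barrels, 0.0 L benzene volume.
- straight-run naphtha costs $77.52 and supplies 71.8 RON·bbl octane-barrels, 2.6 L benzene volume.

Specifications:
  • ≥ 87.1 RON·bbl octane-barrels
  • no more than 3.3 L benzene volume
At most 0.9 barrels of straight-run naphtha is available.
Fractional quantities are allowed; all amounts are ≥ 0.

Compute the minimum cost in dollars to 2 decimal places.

$95.73

Let x1 = barrels of isomerate, x2 = barrels of straight-run naphtha.
Minimise 104.73x1 + 77.52x2 subject to:
  90.7x1 + 71.8x2 ≥ 87.1   (octane-barrels)
  2.6x2 ≤ 3.3   (benzene volume)
  x2 ≤ 0.9
  x1, x2 ≥ 0.
Both inputs are positive at the optimum. Binding constraints: octane-barrels and the straight-run naphtha cap.
Solving gives x1 = 0.2479, x2 = 0.9.
Total cost: 104.73·0.2479 + 77.52·0.9 = 95.7306.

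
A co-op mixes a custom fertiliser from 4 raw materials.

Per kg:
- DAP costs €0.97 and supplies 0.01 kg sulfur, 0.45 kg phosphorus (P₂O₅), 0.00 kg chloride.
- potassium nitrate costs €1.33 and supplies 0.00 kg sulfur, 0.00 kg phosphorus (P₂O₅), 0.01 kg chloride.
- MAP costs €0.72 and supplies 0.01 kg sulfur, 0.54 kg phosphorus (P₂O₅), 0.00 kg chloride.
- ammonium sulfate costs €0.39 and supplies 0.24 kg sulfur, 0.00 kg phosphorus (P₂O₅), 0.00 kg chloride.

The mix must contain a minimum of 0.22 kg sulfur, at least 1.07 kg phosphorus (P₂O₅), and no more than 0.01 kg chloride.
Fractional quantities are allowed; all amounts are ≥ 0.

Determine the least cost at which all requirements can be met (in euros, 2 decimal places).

Set it up as a linear program. Let x1 = kg of DAP, x2 = kg of potassium nitrate, x3 = kg of MAP, x4 = kg of ammonium sulfate.
Minimize 0.97x1 + 1.33x2 + 0.72x3 + 0.39x4 subject to:
  0.01x1 + 0.01x3 + 0.24x4 ≥ 0.22   (sulfur)
  0.45x1 + 0.54x3 ≥ 1.07   (phosphorus (P₂O₅))
  0.01x2 ≤ 0.01   (chloride)
  x1, x2, x3, x4 ≥ 0.
At the optimum only MAP, ammonium sulfate are positive (DAP, potassium nitrate = 0). Binding constraints: sulfur and phosphorus (P₂O₅).
Solving gives x3 = 1.981, x4 = 0.8341.
Cost = 0.72·1.981 + 0.39·0.8341 = 1.7516.

€1.75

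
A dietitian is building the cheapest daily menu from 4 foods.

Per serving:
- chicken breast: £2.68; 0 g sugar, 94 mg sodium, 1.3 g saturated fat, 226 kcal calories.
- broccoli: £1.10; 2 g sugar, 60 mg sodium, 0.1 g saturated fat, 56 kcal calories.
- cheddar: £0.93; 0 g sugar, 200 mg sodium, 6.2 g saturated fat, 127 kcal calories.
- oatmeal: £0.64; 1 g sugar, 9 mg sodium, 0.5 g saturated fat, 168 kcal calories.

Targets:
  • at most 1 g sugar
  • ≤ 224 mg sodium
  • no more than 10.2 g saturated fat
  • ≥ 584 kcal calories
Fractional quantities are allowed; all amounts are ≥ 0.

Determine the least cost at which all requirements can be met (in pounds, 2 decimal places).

£5.41

Let x1 = servings of chicken breast, x2 = servings of broccoli, x3 = servings of cheddar, x4 = servings of oatmeal.
Minimise 2.68x1 + 1.1x2 + 0.93x3 + 0.64x4 subject to:
  2x2 + 1x4 ≤ 1   (sugar)
  94x1 + 60x2 + 200x3 + 9x4 ≤ 224   (sodium)
  1.3x1 + 0.1x2 + 6.2x3 + 0.5x4 ≤ 10.2   (saturated fat)
  226x1 + 56x2 + 127x3 + 168x4 ≥ 584   (calories)
  x1, x2, x3, x4 ≥ 0.
The minimum-cost mix takes nothing from broccoli — only chicken breast, cheddar, oatmeal. The sugar, sodium, calories requirements are met with equality.
Optimal quantities: chicken breast = 1.68 servings, cheddar = 0.2852 servings, oatmeal = 1 serving.
Objective = 2.68·1.68 + 0.93·0.2852 + 0.64·1 = 5.4076.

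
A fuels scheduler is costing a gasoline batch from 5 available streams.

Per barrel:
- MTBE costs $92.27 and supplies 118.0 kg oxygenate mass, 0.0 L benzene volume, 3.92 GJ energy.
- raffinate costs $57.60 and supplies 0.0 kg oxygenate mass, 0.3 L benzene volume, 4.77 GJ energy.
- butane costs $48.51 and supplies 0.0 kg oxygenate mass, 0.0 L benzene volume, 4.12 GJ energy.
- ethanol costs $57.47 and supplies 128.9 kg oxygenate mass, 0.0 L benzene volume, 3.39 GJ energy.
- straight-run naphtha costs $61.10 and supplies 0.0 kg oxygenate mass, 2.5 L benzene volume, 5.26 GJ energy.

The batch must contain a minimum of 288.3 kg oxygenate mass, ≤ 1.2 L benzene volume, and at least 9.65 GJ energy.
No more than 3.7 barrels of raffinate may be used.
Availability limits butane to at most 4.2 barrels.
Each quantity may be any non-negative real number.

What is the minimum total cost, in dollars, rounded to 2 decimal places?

Treat it as an LP. Let x1 = barrels of MTBE, x2 = barrels of raffinate, x3 = barrels of butane, x4 = barrels of ethanol, x5 = barrels of straight-run naphtha.
min 92.27x1 + 57.6x2 + 48.51x3 + 57.47x4 + 61.1x5 with:
  118x1 + 128.9x4 ≥ 288.3   (oxygenate mass)
  0.3x2 + 2.5x5 ≤ 1.2   (benzene volume)
  3.92x1 + 4.77x2 + 4.12x3 + 3.39x4 + 5.26x5 ≥ 9.65   (energy)
  x2 ≤ 3.7
  x3 ≤ 4.2
  x1, x2, x3, x4, x5 ≥ 0.
At the optimum only ethanol, straight-run naphtha are positive (MTBE, raffinate, butane = 0). Binding constraints: oxygenate mass and energy.
Solving gives x4 = 2.2366, x5 = 0.39313.
Total cost: 57.47·2.2366 + 61.1·0.39313 = 152.5576.

$152.56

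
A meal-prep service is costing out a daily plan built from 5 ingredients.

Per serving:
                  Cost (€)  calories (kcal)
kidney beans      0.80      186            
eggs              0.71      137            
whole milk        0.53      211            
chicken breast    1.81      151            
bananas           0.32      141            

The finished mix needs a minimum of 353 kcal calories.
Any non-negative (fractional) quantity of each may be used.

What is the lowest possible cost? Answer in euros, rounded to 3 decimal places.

€0.801

Let x1 = servings of kidney beans, x2 = servings of eggs, x3 = servings of whole milk, x4 = servings of chicken breast, x5 = servings of bananas.
Minimise 0.8x1 + 0.71x2 + 0.53x3 + 1.81x4 + 0.32x5 with:
  186x1 + 137x2 + 211x3 + 151x4 + 141x5 ≥ 353   (calories)
  x1, x2, x3, x4, x5 ≥ 0.
At the optimum only bananas is positive (kidney beans, eggs, whole milk, chicken breast = 0). The calories requirement is met with equality.
That vertex is x5 = 2.504.
Objective = 0.32·2.504 = 0.80128.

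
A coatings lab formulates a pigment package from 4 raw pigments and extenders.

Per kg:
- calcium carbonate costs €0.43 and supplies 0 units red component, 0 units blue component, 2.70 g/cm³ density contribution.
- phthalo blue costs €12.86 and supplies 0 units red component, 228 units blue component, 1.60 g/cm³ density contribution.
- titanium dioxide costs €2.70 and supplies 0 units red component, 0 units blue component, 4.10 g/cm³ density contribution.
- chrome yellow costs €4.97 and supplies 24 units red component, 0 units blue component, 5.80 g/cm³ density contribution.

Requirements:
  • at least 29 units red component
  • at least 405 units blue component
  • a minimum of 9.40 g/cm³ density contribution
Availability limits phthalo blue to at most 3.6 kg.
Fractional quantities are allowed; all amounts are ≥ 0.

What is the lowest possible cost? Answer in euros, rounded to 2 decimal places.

This is a linear program. Let x1 = kg of calcium carbonate, x2 = kg of phthalo blue, x3 = kg of titanium dioxide, x4 = kg of chrome yellow.
Minimise 0.43x1 + 12.86x2 + 2.7x3 + 4.97x4 subject to:
  24x4 ≥ 29   (red component)
  228x2 ≥ 405   (blue component)
  2.7x1 + 1.6x2 + 4.1x3 + 5.8x4 ≥ 9.4   (density contribution)
  x2 ≤ 3.6
  x1, x2, x3, x4 ≥ 0.
The minimum-cost mix takes nothing from calcium carbonate, titanium dioxide — only phthalo blue, chrome yellow. Binding constraints: red component and blue component.
That vertex is x2 = 1.7763, x4 = 1.2083.
Total cost: 12.86·1.7763 + 4.97·1.2083 = 28.8485.

€28.85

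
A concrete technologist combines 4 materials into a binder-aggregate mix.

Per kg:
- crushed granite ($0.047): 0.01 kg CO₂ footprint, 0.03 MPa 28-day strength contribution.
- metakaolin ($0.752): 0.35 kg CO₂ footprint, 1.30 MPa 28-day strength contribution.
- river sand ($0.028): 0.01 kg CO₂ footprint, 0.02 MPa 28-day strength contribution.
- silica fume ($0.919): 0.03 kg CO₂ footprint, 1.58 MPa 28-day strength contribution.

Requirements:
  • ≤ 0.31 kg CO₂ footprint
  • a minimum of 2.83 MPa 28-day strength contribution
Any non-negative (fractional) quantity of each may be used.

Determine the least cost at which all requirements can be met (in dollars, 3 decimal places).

$1.643

Let x1 = kg of crushed granite, x2 = kg of metakaolin, x3 = kg of river sand, x4 = kg of silica fume.
Minimize 0.047x1 + 0.752x2 + 0.028x3 + 0.919x4 with:
  0.01x1 + 0.35x2 + 0.01x3 + 0.03x4 ≤ 0.31   (CO₂ footprint)
  0.03x1 + 1.3x2 + 0.02x3 + 1.58x4 ≥ 2.83   (28-day strength contribution)
  x1, x2, x3, x4 ≥ 0.
The minimum-cost mix takes nothing from crushed granite, river sand — only metakaolin, silica fume. The CO₂ footprint and 28-day strength contribution requirements are met with equality.
Optimal quantities: metakaolin = 0.7877 kg, silica fume = 1.143 kg.
Objective = 0.752·0.7877 + 0.919·1.143 = 1.64277.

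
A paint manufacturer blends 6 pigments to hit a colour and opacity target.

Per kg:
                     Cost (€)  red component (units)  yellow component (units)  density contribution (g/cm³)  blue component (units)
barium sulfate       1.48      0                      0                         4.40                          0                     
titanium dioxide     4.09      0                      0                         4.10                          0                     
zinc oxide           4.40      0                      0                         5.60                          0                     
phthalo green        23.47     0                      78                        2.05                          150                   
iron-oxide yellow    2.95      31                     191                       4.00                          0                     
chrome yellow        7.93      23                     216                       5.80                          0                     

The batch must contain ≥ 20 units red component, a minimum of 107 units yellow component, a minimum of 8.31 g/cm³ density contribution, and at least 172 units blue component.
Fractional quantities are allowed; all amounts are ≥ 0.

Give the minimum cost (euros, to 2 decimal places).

€29.95

This is a linear program. Let x1 = kg of barium sulfate, x2 = kg of titanium dioxide, x3 = kg of zinc oxide, x4 = kg of phthalo green, x5 = kg of iron-oxide yellow, x6 = kg of chrome yellow.
Minimise 1.48x1 + 4.09x2 + 4.4x3 + 23.47x4 + 2.95x5 + 7.93x6 with:
  31x5 + 23x6 ≥ 20   (red component)
  78x4 + 191x5 + 216x6 ≥ 107   (yellow component)
  4.4x1 + 4.1x2 + 5.6x3 + 2.05x4 + 4x5 + 5.8x6 ≥ 8.31   (density contribution)
  150x4 ≥ 172   (blue component)
  x1, x2, x3, x4, x5, x6 ≥ 0.
The cheapest feasible vertex uses only barium sulfate, phthalo green, iron-oxide yellow; titanium dioxide, zinc oxide, chrome yellow are not used. The red component, density contribution, blue component requirements are met with equality.
Optimal quantities: barium sulfate = 0.76788 kg, phthalo green = 1.1467 kg, iron-oxide yellow = 0.64516 kg.
Hence cost = 1.48·0.76788 + 23.47·1.1467 + 2.95·0.64516 = €29.9527.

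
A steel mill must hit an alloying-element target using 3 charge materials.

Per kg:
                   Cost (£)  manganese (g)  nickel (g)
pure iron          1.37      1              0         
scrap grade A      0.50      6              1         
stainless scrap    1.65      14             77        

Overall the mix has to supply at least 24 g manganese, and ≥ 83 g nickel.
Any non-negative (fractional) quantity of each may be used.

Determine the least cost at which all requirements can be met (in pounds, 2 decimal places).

£2.51

This is a linear program. Let x1 = kg of pure iron, x2 = kg of scrap grade A, x3 = kg of stainless scrap.
Minimize 1.37x1 + 0.5x2 + 1.65x3 with:
  1x1 + 6x2 + 14x3 ≥ 24   (manganese)
  1x2 + 77x3 ≥ 83   (nickel)
  x1, x2, x3 ≥ 0.
At the optimum only scrap grade A, stainless scrap are positive (pure iron = 0). Binding constraints: manganese and nickel.
So scrap grade A = 1.531 kg, stainless scrap = 1.058 kg.
Cost = 0.5·1.531 + 1.65·1.058 = 2.5112.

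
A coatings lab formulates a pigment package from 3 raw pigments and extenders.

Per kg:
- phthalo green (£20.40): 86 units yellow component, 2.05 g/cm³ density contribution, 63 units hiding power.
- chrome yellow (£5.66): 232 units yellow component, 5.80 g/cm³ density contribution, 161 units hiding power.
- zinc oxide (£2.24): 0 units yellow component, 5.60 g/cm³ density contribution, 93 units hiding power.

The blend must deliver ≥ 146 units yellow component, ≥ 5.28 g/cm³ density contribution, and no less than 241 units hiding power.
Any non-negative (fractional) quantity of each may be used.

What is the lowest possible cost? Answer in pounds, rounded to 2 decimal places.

£6.93

This is a linear program. Let x1 = kg of phthalo green, x2 = kg of chrome yellow, x3 = kg of zinc oxide.
Minimize 20.4x1 + 5.66x2 + 2.24x3 s.t.:
  86x1 + 232x2 ≥ 146   (yellow component)
  2.05x1 + 5.8x2 + 5.6x3 ≥ 5.28   (density contribution)
  63x1 + 161x2 + 93x3 ≥ 241   (hiding power)
  x1, x2, x3 ≥ 0.
The minimum-cost mix takes nothing from phthalo green — only chrome yellow, zinc oxide. There the yellow component and hiding power constraints are tight.
So chrome yellow = 0.6293 kg, zinc oxide = 1.502 kg.
Cost = 5.66·0.6293 + 2.24·1.502 = 6.9263.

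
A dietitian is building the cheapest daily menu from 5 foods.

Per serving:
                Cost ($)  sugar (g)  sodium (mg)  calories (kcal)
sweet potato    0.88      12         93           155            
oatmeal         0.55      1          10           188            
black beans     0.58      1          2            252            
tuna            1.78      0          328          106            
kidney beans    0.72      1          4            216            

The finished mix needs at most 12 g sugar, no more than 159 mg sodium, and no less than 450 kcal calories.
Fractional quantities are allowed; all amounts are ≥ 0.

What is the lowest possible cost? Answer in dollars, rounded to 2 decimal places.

This is a linear program. Let x1 = servings of sweet potato, x2 = servings of oatmeal, x3 = servings of black beans, x4 = servings of tuna, x5 = servings of kidney beans.
Minimize 0.88x1 + 0.55x2 + 0.58x3 + 1.78x4 + 0.72x5 s.t.:
  12x1 + 1x2 + 1x3 + 1x5 ≤ 12   (sugar)
  93x1 + 10x2 + 2x3 + 328x4 + 4x5 ≤ 159   (sodium)
  155x1 + 188x2 + 252x3 + 106x4 + 216x5 ≥ 450   (calories)
  x1, x2, x3, x4, x5 ≥ 0.
The minimum-cost mix takes nothing from sweet potato, oatmeal, tuna, kidney beans — only black beans. The calories requirement is met with equality.
Solving gives x3 = 1.786.
Hence cost = 0.58·1.786 = $1.0359.

$1.04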